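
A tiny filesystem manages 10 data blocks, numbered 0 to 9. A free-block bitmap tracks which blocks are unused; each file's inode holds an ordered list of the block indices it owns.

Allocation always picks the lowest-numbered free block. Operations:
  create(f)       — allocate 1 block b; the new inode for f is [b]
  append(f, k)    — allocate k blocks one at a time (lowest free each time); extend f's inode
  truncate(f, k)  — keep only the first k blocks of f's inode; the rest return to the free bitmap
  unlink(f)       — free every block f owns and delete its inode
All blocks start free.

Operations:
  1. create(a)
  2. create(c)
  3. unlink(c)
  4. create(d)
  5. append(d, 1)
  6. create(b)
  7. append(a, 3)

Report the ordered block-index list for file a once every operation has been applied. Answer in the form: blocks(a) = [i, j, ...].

[1] create(a) — a=0 (map F.........)
[2] create(c) — a=0 c=1 (map FF........)
[3] unlink(c) — a=0 (map F.........)
[4] create(d) — a=0 d=1 (map FF........)
[5] append(d, 1) — a=0 d=1,2 (map FFF.......)
[6] create(b) — a=0 b=3 d=1,2 (map FFFF......)
[7] append(a, 3) — a=0,4,5,6 b=3 d=1,2 (map FFFFFFF...)

blocks(a) = [0, 4, 5, 6]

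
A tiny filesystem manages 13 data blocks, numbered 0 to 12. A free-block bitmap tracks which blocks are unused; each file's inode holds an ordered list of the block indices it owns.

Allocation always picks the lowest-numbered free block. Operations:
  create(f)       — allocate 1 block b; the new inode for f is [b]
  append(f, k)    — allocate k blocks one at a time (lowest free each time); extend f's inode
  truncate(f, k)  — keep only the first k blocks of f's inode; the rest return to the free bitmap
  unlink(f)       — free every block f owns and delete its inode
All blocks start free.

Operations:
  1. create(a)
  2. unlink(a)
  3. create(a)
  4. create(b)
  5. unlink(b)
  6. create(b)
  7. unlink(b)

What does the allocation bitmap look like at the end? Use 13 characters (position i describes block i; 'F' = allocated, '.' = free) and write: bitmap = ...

bitmap = F............

after create(a) → a:[0]  free=[F............]
after unlink(a) →   free=[.............]
after create(a) → a:[0]  free=[F............]
after create(b) → a:[0], b:[1]  free=[FF...........]
after unlink(b) → a:[0]  free=[F............]
after create(b) → a:[0], b:[1]  free=[FF...........]
after unlink(b) → a:[0]  free=[F............]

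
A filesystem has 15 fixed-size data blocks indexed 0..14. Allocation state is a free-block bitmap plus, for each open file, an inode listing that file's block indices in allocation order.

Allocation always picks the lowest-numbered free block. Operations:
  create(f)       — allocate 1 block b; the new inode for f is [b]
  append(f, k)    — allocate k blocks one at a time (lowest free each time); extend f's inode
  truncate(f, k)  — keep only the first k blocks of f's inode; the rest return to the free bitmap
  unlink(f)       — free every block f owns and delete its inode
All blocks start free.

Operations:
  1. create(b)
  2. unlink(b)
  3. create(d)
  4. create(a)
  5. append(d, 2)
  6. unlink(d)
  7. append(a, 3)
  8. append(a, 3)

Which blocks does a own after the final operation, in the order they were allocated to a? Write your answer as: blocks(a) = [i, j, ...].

create(b): bitmap=F.............. | b=[0]
unlink(b): bitmap=............... | 
create(d): bitmap=F.............. | d=[0]
create(a): bitmap=FF............. | a=[1] d=[0]
append(d, 2): bitmap=FFFF........... | a=[1] d=[0, 2, 3]
unlink(d): bitmap=.F............. | a=[1]
append(a, 3): bitmap=FFFF........... | a=[1, 0, 2, 3]
append(a, 3): bitmap=FFFFFFF........ | a=[1, 0, 2, 3, 4, 5, 6]

blocks(a) = [1, 0, 2, 3, 4, 5, 6]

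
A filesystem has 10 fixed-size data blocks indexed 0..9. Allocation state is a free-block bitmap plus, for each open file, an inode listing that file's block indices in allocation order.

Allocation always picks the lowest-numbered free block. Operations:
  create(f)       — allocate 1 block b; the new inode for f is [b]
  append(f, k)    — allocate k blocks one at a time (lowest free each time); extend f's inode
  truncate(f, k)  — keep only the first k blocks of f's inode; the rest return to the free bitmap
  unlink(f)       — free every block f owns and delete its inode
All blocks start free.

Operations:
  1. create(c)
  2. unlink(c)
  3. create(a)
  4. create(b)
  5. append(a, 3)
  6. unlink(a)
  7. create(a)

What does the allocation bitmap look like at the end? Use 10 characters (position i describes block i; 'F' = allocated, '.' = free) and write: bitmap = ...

bitmap = FF........

[1] create(c) — c=0 (map F.........)
[2] unlink(c) —  (map ..........)
[3] create(a) — a=0 (map F.........)
[4] create(b) — a=0 b=1 (map FF........)
[5] append(a, 3) — a=0,2,3,4 b=1 (map FFFFF.....)
[6] unlink(a) — b=1 (map .F........)
[7] create(a) — a=0 b=1 (map FF........)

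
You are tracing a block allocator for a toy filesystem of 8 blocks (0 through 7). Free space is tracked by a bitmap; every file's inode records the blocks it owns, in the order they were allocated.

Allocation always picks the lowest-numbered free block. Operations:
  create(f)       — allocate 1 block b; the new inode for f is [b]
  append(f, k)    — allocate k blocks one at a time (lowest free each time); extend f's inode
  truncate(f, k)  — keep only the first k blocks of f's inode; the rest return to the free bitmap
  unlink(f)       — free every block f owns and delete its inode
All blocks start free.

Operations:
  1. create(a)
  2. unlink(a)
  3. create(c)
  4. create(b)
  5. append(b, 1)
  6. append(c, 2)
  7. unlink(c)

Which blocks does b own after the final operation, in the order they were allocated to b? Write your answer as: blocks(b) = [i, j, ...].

blocks(b) = [1, 2]

after create(a) → a:[0]  free=[F.......]
after unlink(a) →   free=[........]
after create(c) → c:[0]  free=[F.......]
after create(b) → b:[1], c:[0]  free=[FF......]
after append(b, 1) → b:[1, 2], c:[0]  free=[FFF.....]
after append(c, 2) → b:[1, 2], c:[0, 3, 4]  free=[FFFFF...]
after unlink(c) → b:[1, 2]  free=[.FF.....]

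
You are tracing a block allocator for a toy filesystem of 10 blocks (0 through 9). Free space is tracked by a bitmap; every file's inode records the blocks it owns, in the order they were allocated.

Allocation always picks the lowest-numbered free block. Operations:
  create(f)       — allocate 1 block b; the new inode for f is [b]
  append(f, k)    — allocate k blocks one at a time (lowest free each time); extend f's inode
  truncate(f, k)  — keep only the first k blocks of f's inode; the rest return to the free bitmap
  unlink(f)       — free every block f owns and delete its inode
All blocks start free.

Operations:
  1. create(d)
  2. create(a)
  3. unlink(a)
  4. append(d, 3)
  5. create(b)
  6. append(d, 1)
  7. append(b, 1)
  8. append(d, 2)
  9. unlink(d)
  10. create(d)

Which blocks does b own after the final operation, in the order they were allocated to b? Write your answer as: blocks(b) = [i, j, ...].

  1. create(d)  ⇒  F.........  {d→[0]}
  2. create(a)  ⇒  FF........  {a→[1]; d→[0]}
  3. unlink(a)  ⇒  F.........  {d→[0]}
  4. append(d, 3)  ⇒  FFFF......  {d→[0, 1, 2, 3]}
  5. create(b)  ⇒  FFFFF.....  {b→[4]; d→[0, 1, 2, 3]}
  6. append(d, 1)  ⇒  FFFFFF....  {b→[4]; d→[0, 1, 2, 3, 5]}
  7. append(b, 1)  ⇒  FFFFFFF...  {b→[4, 6]; d→[0, 1, 2, 3, 5]}
  8. append(d, 2)  ⇒  FFFFFFFFF.  {b→[4, 6]; d→[0, 1, 2, 3, 5, 7, 8]}
  9. unlink(d)  ⇒  ....F.F...  {b→[4, 6]}
  10. create(d)  ⇒  F...F.F...  {b→[4, 6]; d→[0]}

blocks(b) = [4, 6]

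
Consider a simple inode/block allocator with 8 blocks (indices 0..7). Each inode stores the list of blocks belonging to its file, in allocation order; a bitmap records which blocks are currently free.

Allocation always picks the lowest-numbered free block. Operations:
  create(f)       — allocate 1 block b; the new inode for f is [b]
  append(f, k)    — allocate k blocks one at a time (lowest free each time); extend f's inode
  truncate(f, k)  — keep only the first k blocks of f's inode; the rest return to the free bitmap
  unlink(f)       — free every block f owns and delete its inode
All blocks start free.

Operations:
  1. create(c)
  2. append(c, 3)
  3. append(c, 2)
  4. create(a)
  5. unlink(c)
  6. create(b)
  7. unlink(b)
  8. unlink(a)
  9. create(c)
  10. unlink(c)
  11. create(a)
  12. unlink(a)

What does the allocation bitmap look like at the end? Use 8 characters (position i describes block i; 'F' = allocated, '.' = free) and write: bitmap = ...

bitmap = ........

[1] create(c) — c=0 (map F.......)
[2] append(c, 3) — c=0,1,2,3 (map FFFF....)
[3] append(c, 2) — c=0,1,2,3,4,5 (map FFFFFF..)
[4] create(a) — a=6 c=0,1,2,3,4,5 (map FFFFFFF.)
[5] unlink(c) — a=6 (map ......F.)
[6] create(b) — a=6 b=0 (map F.....F.)
[7] unlink(b) — a=6 (map ......F.)
[8] unlink(a) —  (map ........)
[9] create(c) — c=0 (map F.......)
[10] unlink(c) —  (map ........)
[11] create(a) — a=0 (map F.......)
[12] unlink(a) —  (map ........)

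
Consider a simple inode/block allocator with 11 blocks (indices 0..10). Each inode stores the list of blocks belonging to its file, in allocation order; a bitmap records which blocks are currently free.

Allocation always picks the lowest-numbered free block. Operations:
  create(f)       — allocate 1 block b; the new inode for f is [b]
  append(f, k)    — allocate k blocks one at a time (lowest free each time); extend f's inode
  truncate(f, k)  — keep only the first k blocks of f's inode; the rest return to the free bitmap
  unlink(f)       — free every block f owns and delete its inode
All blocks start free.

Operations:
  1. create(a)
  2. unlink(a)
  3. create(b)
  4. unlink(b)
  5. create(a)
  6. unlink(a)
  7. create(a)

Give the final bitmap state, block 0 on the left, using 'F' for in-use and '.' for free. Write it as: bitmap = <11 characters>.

bitmap = F..........

[1] create(a) — a=0 (map F..........)
[2] unlink(a) —  (map ...........)
[3] create(b) — b=0 (map F..........)
[4] unlink(b) —  (map ...........)
[5] create(a) — a=0 (map F..........)
[6] unlink(a) —  (map ...........)
[7] create(a) — a=0 (map F..........)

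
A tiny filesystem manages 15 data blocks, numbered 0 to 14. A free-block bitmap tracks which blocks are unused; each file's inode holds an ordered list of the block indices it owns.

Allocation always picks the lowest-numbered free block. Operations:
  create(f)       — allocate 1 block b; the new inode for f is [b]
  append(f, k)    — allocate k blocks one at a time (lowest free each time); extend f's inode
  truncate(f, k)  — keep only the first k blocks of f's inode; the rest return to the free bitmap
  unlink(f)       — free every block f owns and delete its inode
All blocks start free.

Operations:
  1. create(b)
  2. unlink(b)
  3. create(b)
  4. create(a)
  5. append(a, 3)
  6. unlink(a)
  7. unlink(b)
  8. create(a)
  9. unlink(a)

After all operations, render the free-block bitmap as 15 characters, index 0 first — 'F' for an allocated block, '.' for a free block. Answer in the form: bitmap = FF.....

[1] create(b) — b=0 (map F..............)
[2] unlink(b) —  (map ...............)
[3] create(b) — b=0 (map F..............)
[4] create(a) — a=1 b=0 (map FF.............)
[5] append(a, 3) — a=1,2,3,4 b=0 (map FFFFF..........)
[6] unlink(a) — b=0 (map F..............)
[7] unlink(b) —  (map ...............)
[8] create(a) — a=0 (map F..............)
[9] unlink(a) —  (map ...............)

bitmap = ...............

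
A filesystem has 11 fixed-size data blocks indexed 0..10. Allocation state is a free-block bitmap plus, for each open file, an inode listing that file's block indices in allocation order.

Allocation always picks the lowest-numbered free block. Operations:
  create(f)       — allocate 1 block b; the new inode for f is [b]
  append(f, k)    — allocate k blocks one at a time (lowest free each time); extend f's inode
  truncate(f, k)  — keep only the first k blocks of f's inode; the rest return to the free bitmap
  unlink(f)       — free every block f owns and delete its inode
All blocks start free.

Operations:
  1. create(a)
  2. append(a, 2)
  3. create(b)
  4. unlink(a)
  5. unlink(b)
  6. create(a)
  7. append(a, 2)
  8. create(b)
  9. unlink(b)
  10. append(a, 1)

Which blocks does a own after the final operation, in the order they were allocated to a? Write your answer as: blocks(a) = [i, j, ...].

create(a): bitmap=F.......... | a=[0]
append(a, 2): bitmap=FFF........ | a=[0, 1, 2]
create(b): bitmap=FFFF....... | a=[0, 1, 2] b=[3]
unlink(a): bitmap=...F....... | b=[3]
unlink(b): bitmap=........... | 
create(a): bitmap=F.......... | a=[0]
append(a, 2): bitmap=FFF........ | a=[0, 1, 2]
create(b): bitmap=FFFF....... | a=[0, 1, 2] b=[3]
unlink(b): bitmap=FFF........ | a=[0, 1, 2]
append(a, 1): bitmap=FFFF....... | a=[0, 1, 2, 3]

blocks(a) = [0, 1, 2, 3]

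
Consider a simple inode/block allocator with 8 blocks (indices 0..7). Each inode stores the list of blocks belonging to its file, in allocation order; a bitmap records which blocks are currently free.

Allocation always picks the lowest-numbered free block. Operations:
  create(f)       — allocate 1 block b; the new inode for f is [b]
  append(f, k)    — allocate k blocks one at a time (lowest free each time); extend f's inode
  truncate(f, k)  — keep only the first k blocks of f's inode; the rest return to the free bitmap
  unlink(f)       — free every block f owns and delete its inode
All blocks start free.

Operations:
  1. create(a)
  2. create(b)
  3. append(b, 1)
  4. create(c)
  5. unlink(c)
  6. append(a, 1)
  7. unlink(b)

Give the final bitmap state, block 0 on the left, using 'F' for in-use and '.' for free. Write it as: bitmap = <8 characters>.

bitmap = F..F....

after create(a) → a:[0]  free=[F.......]
after create(b) → a:[0], b:[1]  free=[FF......]
after append(b, 1) → a:[0], b:[1, 2]  free=[FFF.....]
after create(c) → a:[0], b:[1, 2], c:[3]  free=[FFFF....]
after unlink(c) → a:[0], b:[1, 2]  free=[FFF.....]
after append(a, 1) → a:[0, 3], b:[1, 2]  free=[FFFF....]
after unlink(b) → a:[0, 3]  free=[F..F....]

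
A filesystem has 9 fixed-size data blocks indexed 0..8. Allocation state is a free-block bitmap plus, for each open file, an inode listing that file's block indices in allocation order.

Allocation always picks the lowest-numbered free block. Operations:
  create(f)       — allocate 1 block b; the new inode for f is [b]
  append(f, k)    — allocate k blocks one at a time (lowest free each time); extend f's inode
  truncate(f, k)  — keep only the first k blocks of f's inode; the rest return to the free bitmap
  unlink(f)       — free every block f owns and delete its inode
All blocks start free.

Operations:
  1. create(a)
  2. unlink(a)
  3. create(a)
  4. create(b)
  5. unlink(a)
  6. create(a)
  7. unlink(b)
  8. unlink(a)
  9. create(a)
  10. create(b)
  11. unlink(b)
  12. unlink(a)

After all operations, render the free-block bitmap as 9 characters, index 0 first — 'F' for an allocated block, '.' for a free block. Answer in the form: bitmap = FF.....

bitmap = .........

[1] create(a) — a=0 (map F........)
[2] unlink(a) —  (map .........)
[3] create(a) — a=0 (map F........)
[4] create(b) — a=0 b=1 (map FF.......)
[5] unlink(a) — b=1 (map .F.......)
[6] create(a) — a=0 b=1 (map FF.......)
[7] unlink(b) — a=0 (map F........)
[8] unlink(a) —  (map .........)
[9] create(a) — a=0 (map F........)
[10] create(b) — a=0 b=1 (map FF.......)
[11] unlink(b) — a=0 (map F........)
[12] unlink(a) —  (map .........)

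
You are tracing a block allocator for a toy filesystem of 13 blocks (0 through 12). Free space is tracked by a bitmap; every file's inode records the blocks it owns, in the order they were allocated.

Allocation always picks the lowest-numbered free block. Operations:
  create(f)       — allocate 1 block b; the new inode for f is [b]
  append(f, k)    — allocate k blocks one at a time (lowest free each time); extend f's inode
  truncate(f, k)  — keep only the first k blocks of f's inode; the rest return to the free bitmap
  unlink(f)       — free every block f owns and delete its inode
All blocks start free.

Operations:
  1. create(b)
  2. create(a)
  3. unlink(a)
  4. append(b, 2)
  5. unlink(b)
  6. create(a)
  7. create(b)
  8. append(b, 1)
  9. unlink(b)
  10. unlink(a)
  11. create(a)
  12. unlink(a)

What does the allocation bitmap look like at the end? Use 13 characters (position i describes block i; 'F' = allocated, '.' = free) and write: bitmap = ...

bitmap = .............

  1. create(b)  ⇒  F............  {b→[0]}
  2. create(a)  ⇒  FF...........  {a→[1]; b→[0]}
  3. unlink(a)  ⇒  F............  {b→[0]}
  4. append(b, 2)  ⇒  FFF..........  {b→[0, 1, 2]}
  5. unlink(b)  ⇒  .............  {}
  6. create(a)  ⇒  F............  {a→[0]}
  7. create(b)  ⇒  FF...........  {a→[0]; b→[1]}
  8. append(b, 1)  ⇒  FFF..........  {a→[0]; b→[1, 2]}
  9. unlink(b)  ⇒  F............  {a→[0]}
  10. unlink(a)  ⇒  .............  {}
  11. create(a)  ⇒  F............  {a→[0]}
  12. unlink(a)  ⇒  .............  {}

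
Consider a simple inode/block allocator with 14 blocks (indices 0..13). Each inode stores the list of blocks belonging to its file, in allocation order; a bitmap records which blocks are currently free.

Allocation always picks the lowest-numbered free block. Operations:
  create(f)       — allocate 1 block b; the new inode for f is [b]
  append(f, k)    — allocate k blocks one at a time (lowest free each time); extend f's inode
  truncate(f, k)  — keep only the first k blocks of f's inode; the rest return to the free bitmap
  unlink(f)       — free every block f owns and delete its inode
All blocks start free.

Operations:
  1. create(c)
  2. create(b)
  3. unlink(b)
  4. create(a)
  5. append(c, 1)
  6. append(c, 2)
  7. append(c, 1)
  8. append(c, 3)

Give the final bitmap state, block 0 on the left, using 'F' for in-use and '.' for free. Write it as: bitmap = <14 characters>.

  1. create(c)  ⇒  F.............  {c→[0]}
  2. create(b)  ⇒  FF............  {b→[1]; c→[0]}
  3. unlink(b)  ⇒  F.............  {c→[0]}
  4. create(a)  ⇒  FF............  {a→[1]; c→[0]}
  5. append(c, 1)  ⇒  FFF...........  {a→[1]; c→[0, 2]}
  6. append(c, 2)  ⇒  FFFFF.........  {a→[1]; c→[0, 2, 3, 4]}
  7. append(c, 1)  ⇒  FFFFFF........  {a→[1]; c→[0, 2, 3, 4, 5]}
  8. append(c, 3)  ⇒  FFFFFFFFF.....  {a→[1]; c→[0, 2, 3, 4, 5, 6, 7, 8]}

bitmap = FFFFFFFFF.....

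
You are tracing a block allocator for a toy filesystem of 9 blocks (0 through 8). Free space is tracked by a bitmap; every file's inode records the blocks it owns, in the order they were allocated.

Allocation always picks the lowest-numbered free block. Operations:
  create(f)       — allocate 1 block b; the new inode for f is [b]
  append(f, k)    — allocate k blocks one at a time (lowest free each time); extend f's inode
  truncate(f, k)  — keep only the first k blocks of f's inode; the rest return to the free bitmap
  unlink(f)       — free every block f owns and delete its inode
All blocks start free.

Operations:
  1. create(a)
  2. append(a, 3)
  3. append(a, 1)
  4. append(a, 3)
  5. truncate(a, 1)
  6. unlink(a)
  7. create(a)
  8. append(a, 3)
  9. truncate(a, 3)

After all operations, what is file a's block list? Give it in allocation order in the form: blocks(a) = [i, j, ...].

blocks(a) = [0, 1, 2]

after create(a) → a:[0]  free=[F........]
after append(a, 3) → a:[0, 1, 2, 3]  free=[FFFF.....]
after append(a, 1) → a:[0, 1, 2, 3, 4]  free=[FFFFF....]
after append(a, 3) → a:[0, 1, 2, 3, 4, 5, 6, 7]  free=[FFFFFFFF.]
after truncate(a, 1) → a:[0]  free=[F........]
after unlink(a) →   free=[.........]
after create(a) → a:[0]  free=[F........]
after append(a, 3) → a:[0, 1, 2, 3]  free=[FFFF.....]
after truncate(a, 3) → a:[0, 1, 2]  free=[FFF......]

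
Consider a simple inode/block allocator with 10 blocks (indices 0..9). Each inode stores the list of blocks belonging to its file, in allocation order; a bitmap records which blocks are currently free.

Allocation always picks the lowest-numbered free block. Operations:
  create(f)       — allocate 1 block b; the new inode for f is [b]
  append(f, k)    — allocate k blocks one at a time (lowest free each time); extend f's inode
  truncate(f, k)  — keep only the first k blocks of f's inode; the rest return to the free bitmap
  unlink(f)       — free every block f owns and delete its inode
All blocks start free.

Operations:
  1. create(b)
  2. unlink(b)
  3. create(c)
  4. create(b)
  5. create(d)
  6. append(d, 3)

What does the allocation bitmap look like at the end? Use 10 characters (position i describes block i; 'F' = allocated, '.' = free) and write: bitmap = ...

after create(b) → b:[0]  free=[F.........]
after unlink(b) →   free=[..........]
after create(c) → c:[0]  free=[F.........]
after create(b) → b:[1], c:[0]  free=[FF........]
after create(d) → b:[1], c:[0], d:[2]  free=[FFF.......]
after append(d, 3) → b:[1], c:[0], d:[2, 3, 4, 5]  free=[FFFFFF....]

bitmap = FFFFFF....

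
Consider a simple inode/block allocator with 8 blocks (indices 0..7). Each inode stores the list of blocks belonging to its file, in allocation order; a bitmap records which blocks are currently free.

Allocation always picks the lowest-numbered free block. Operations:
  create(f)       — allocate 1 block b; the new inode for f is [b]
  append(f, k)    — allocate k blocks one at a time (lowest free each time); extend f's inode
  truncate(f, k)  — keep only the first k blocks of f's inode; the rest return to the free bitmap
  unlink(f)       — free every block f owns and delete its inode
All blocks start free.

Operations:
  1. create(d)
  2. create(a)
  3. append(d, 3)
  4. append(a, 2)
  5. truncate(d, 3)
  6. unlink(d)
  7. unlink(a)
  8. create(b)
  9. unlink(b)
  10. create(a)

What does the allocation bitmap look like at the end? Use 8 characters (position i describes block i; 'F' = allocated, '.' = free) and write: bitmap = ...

after create(d) → d:[0]  free=[F.......]
after create(a) → a:[1], d:[0]  free=[FF......]
after append(d, 3) → a:[1], d:[0, 2, 3, 4]  free=[FFFFF...]
after append(a, 2) → a:[1, 5, 6], d:[0, 2, 3, 4]  free=[FFFFFFF.]
after truncate(d, 3) → a:[1, 5, 6], d:[0, 2, 3]  free=[FFFF.FF.]
after unlink(d) → a:[1, 5, 6]  free=[.F...FF.]
after unlink(a) →   free=[........]
after create(b) → b:[0]  free=[F.......]
after unlink(b) →   free=[........]
after create(a) → a:[0]  free=[F.......]

bitmap = F.......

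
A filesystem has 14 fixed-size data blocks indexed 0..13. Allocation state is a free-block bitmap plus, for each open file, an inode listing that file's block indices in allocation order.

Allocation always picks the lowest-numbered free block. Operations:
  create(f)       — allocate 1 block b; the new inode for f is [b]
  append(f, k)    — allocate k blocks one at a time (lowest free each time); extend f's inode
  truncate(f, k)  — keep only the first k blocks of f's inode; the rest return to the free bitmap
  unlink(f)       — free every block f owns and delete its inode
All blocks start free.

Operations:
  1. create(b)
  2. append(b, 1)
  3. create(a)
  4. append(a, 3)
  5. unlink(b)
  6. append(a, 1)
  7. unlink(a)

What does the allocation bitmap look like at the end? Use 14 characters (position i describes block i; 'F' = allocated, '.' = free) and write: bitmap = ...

bitmap = ..............

  1. create(b)  ⇒  F.............  {b→[0]}
  2. append(b, 1)  ⇒  FF............  {b→[0, 1]}
  3. create(a)  ⇒  FFF...........  {a→[2]; b→[0, 1]}
  4. append(a, 3)  ⇒  FFFFFF........  {a→[2, 3, 4, 5]; b→[0, 1]}
  5. unlink(b)  ⇒  ..FFFF........  {a→[2, 3, 4, 5]}
  6. append(a, 1)  ⇒  F.FFFF........  {a→[2, 3, 4, 5, 0]}
  7. unlink(a)  ⇒  ..............  {}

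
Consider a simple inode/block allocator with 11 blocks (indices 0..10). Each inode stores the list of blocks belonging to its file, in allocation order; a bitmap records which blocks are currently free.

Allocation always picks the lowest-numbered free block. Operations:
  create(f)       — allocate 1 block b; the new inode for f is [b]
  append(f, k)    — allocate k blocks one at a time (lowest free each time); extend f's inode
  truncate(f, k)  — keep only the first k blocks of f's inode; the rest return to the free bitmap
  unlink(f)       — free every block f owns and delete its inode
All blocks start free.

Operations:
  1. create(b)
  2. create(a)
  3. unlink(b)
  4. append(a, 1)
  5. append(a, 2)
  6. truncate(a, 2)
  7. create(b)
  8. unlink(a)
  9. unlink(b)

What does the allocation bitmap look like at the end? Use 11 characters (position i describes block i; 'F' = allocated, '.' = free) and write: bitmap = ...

[1] create(b) — b=0 (map F..........)
[2] create(a) — a=1 b=0 (map FF.........)
[3] unlink(b) — a=1 (map .F.........)
[4] append(a, 1) — a=1,0 (map FF.........)
[5] append(a, 2) — a=1,0,2,3 (map FFFF.......)
[6] truncate(a, 2) — a=1,0 (map FF.........)
[7] create(b) — a=1,0 b=2 (map FFF........)
[8] unlink(a) — b=2 (map ..F........)
[9] unlink(b) —  (map ...........)

bitmap = ...........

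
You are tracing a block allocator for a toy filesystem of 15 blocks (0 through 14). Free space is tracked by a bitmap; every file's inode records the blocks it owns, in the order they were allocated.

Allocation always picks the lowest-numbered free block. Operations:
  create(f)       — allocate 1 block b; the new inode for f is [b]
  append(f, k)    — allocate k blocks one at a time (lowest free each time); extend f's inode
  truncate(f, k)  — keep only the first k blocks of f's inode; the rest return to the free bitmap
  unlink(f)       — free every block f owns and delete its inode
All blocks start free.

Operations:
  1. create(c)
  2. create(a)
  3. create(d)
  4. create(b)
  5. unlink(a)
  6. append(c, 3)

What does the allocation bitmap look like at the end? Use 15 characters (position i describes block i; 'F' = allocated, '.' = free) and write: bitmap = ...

bitmap = FFFFFF.........

create(c): bitmap=F.............. | c=[0]
create(a): bitmap=FF............. | a=[1] c=[0]
create(d): bitmap=FFF............ | a=[1] c=[0] d=[2]
create(b): bitmap=FFFF........... | a=[1] b=[3] c=[0] d=[2]
unlink(a): bitmap=F.FF........... | b=[3] c=[0] d=[2]
append(c, 3): bitmap=FFFFFF......... | b=[3] c=[0, 1, 4, 5] d=[2]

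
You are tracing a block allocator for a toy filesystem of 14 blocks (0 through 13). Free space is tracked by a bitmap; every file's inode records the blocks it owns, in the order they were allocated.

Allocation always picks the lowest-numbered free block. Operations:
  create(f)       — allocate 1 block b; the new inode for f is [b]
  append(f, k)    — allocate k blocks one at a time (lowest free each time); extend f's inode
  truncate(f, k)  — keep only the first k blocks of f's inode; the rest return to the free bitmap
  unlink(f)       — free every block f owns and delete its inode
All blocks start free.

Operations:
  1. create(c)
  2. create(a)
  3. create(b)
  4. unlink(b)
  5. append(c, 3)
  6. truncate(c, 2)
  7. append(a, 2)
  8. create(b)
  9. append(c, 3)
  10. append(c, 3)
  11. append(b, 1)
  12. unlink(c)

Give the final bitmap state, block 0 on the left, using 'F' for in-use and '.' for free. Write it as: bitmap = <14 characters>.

after create(c) → c:[0]  free=[F.............]
after create(a) → a:[1], c:[0]  free=[FF............]
after create(b) → a:[1], b:[2], c:[0]  free=[FFF...........]
after unlink(b) → a:[1], c:[0]  free=[FF............]
after append(c, 3) → a:[1], c:[0, 2, 3, 4]  free=[FFFFF.........]
after truncate(c, 2) → a:[1], c:[0, 2]  free=[FFF...........]
after append(a, 2) → a:[1, 3, 4], c:[0, 2]  free=[FFFFF.........]
after create(b) → a:[1, 3, 4], b:[5], c:[0, 2]  free=[FFFFFF........]
after append(c, 3) → a:[1, 3, 4], b:[5], c:[0, 2, 6, 7, 8]  free=[FFFFFFFFF.....]
after append(c, 3) → a:[1, 3, 4], b:[5], c:[0, 2, 6, 7, 8, 9, 10, 11]  free=[FFFFFFFFFFFF..]
after append(b, 1) → a:[1, 3, 4], b:[5, 12], c:[0, 2, 6, 7, 8, 9, 10, 11]  free=[FFFFFFFFFFFFF.]
after unlink(c) → a:[1, 3, 4], b:[5, 12]  free=[.F.FFF......F.]

bitmap = .F.FFF......F.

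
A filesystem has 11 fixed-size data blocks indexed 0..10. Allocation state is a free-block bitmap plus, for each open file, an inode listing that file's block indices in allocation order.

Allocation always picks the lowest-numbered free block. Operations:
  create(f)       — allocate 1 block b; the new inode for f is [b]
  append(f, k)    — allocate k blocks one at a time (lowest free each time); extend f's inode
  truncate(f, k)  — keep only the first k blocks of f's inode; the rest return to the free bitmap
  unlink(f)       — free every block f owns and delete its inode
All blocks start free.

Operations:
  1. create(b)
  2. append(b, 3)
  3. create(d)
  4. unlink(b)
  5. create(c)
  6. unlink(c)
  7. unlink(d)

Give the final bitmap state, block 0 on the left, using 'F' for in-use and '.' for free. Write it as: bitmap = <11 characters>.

bitmap = ...........

after create(b) → b:[0]  free=[F..........]
after append(b, 3) → b:[0, 1, 2, 3]  free=[FFFF.......]
after create(d) → b:[0, 1, 2, 3], d:[4]  free=[FFFFF......]
after unlink(b) → d:[4]  free=[....F......]
after create(c) → c:[0], d:[4]  free=[F...F......]
after unlink(c) → d:[4]  free=[....F......]
after unlink(d) →   free=[...........]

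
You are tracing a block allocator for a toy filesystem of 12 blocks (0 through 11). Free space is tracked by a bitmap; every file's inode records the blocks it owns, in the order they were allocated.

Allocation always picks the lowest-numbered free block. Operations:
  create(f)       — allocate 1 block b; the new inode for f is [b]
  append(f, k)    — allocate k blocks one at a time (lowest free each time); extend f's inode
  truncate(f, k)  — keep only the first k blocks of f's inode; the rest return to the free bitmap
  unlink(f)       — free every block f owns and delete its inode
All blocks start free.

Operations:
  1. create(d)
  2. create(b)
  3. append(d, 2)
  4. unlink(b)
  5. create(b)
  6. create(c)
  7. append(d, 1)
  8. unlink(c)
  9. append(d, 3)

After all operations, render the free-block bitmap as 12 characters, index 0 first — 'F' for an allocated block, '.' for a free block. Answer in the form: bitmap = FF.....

  1. create(d)  ⇒  F...........  {d→[0]}
  2. create(b)  ⇒  FF..........  {b→[1]; d→[0]}
  3. append(d, 2)  ⇒  FFFF........  {b→[1]; d→[0, 2, 3]}
  4. unlink(b)  ⇒  F.FF........  {d→[0, 2, 3]}
  5. create(b)  ⇒  FFFF........  {b→[1]; d→[0, 2, 3]}
  6. create(c)  ⇒  FFFFF.......  {b→[1]; c→[4]; d→[0, 2, 3]}
  7. append(d, 1)  ⇒  FFFFFF......  {b→[1]; c→[4]; d→[0, 2, 3, 5]}
  8. unlink(c)  ⇒  FFFF.F......  {b→[1]; d→[0, 2, 3, 5]}
  9. append(d, 3)  ⇒  FFFFFFFF....  {b→[1]; d→[0, 2, 3, 5, 4, 6, 7]}

bitmap = FFFFFFFF....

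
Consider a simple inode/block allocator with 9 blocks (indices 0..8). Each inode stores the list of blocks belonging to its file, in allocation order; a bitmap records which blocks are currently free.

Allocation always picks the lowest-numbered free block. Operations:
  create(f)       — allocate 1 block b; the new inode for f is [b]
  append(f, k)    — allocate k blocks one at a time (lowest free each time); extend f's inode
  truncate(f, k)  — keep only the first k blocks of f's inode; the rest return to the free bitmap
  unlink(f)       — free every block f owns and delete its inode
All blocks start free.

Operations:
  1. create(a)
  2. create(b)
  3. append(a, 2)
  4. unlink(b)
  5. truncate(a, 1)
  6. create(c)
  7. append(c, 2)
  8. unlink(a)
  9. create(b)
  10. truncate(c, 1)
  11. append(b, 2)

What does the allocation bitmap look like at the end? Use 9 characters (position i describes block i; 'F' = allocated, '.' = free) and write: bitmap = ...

[1] create(a) — a=0 (map F........)
[2] create(b) — a=0 b=1 (map FF.......)
[3] append(a, 2) — a=0,2,3 b=1 (map FFFF.....)
[4] unlink(b) — a=0,2,3 (map F.FF.....)
[5] truncate(a, 1) — a=0 (map F........)
[6] create(c) — a=0 c=1 (map FF.......)
[7] append(c, 2) — a=0 c=1,2,3 (map FFFF.....)
[8] unlink(a) — c=1,2,3 (map .FFF.....)
[9] create(b) — b=0 c=1,2,3 (map FFFF.....)
[10] truncate(c, 1) — b=0 c=1 (map FF.......)
[11] append(b, 2) — b=0,2,3 c=1 (map FFFF.....)

bitmap = FFFF.....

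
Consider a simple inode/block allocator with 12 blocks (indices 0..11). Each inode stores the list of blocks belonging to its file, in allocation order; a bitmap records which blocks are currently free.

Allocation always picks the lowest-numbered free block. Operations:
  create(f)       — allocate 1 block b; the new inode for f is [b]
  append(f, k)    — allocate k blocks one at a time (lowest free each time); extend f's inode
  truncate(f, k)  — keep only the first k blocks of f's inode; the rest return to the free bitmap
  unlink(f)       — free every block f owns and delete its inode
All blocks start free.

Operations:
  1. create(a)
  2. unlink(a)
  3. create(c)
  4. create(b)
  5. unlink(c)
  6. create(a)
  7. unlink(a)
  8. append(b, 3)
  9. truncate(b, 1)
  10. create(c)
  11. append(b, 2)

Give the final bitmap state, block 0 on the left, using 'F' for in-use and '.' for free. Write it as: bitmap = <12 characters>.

bitmap = FFFF........

[1] create(a) — a=0 (map F...........)
[2] unlink(a) —  (map ............)
[3] create(c) — c=0 (map F...........)
[4] create(b) — b=1 c=0 (map FF..........)
[5] unlink(c) — b=1 (map .F..........)
[6] create(a) — a=0 b=1 (map FF..........)
[7] unlink(a) — b=1 (map .F..........)
[8] append(b, 3) — b=1,0,2,3 (map FFFF........)
[9] truncate(b, 1) — b=1 (map .F..........)
[10] create(c) — b=1 c=0 (map FF..........)
[11] append(b, 2) — b=1,2,3 c=0 (map FFFF........)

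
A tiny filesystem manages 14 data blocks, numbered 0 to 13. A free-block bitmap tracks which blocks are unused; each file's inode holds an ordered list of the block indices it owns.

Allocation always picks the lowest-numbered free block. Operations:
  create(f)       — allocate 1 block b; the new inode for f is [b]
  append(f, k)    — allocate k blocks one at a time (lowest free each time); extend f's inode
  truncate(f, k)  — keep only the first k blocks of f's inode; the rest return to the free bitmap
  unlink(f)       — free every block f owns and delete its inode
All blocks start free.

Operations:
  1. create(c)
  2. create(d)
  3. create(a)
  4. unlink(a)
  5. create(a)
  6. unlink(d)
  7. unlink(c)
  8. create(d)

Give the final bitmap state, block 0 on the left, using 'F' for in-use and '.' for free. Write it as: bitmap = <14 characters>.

bitmap = F.F...........

  1. create(c)  ⇒  F.............  {c→[0]}
  2. create(d)  ⇒  FF............  {c→[0]; d→[1]}
  3. create(a)  ⇒  FFF...........  {a→[2]; c→[0]; d→[1]}
  4. unlink(a)  ⇒  FF............  {c→[0]; d→[1]}
  5. create(a)  ⇒  FFF...........  {a→[2]; c→[0]; d→[1]}
  6. unlink(d)  ⇒  F.F...........  {a→[2]; c→[0]}
  7. unlink(c)  ⇒  ..F...........  {a→[2]}
  8. create(d)  ⇒  F.F...........  {a→[2]; d→[0]}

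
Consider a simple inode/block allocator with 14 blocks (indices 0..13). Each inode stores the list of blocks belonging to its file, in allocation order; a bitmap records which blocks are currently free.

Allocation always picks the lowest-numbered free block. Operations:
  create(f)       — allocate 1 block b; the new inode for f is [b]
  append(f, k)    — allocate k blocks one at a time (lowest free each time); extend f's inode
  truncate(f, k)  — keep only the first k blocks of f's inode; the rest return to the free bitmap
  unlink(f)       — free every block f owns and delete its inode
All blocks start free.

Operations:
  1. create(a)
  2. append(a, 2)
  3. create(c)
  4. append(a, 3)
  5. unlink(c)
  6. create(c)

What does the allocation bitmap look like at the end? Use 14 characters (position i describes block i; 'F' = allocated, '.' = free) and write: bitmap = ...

bitmap = FFFFFFF.......

[1] create(a) — a=0 (map F.............)
[2] append(a, 2) — a=0,1,2 (map FFF...........)
[3] create(c) — a=0,1,2 c=3 (map FFFF..........)
[4] append(a, 3) — a=0,1,2,4,5,6 c=3 (map FFFFFFF.......)
[5] unlink(c) — a=0,1,2,4,5,6 (map FFF.FFF.......)
[6] create(c) — a=0,1,2,4,5,6 c=3 (map FFFFFFF.......)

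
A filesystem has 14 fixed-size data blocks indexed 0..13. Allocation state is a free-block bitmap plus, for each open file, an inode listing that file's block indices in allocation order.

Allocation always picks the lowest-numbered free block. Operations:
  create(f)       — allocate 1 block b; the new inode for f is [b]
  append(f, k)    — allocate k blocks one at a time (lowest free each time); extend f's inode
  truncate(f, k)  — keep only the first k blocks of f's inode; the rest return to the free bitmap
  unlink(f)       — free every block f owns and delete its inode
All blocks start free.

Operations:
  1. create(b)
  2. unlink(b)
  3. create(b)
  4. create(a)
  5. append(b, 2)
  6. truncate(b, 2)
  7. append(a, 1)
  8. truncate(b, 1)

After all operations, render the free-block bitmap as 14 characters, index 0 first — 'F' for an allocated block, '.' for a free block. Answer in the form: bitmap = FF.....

[1] create(b) — b=0 (map F.............)
[2] unlink(b) —  (map ..............)
[3] create(b) — b=0 (map F.............)
[4] create(a) — a=1 b=0 (map FF............)
[5] append(b, 2) — a=1 b=0,2,3 (map FFFF..........)
[6] truncate(b, 2) — a=1 b=0,2 (map FFF...........)
[7] append(a, 1) — a=1,3 b=0,2 (map FFFF..........)
[8] truncate(b, 1) — a=1,3 b=0 (map FF.F..........)

bitmap = FF.F..........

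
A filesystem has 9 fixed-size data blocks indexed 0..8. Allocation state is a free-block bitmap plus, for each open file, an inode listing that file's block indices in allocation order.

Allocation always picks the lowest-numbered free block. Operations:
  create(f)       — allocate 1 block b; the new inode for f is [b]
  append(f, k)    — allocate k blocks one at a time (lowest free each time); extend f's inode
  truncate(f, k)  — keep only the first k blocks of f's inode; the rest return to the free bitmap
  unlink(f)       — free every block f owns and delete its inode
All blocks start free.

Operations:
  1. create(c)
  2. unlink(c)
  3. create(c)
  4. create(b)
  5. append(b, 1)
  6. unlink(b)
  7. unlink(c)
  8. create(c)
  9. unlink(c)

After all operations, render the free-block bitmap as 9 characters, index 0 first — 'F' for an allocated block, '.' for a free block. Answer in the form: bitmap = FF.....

  1. create(c)  ⇒  F........  {c→[0]}
  2. unlink(c)  ⇒  .........  {}
  3. create(c)  ⇒  F........  {c→[0]}
  4. create(b)  ⇒  FF.......  {b→[1]; c→[0]}
  5. append(b, 1)  ⇒  FFF......  {b→[1, 2]; c→[0]}
  6. unlink(b)  ⇒  F........  {c→[0]}
  7. unlink(c)  ⇒  .........  {}
  8. create(c)  ⇒  F........  {c→[0]}
  9. unlink(c)  ⇒  .........  {}

bitmap = .........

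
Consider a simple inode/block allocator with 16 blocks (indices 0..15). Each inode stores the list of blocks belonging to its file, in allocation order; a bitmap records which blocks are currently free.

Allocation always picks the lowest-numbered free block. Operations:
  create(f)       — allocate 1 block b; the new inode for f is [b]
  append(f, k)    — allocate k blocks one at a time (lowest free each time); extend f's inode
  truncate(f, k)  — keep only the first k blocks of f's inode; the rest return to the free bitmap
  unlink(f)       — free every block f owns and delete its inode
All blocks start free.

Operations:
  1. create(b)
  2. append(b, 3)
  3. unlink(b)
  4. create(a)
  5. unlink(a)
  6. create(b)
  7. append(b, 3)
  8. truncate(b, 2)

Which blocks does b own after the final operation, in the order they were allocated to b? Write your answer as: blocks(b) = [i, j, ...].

blocks(b) = [0, 1]

[1] create(b) — b=0 (map F...............)
[2] append(b, 3) — b=0,1,2,3 (map FFFF............)
[3] unlink(b) —  (map ................)
[4] create(a) — a=0 (map F...............)
[5] unlink(a) —  (map ................)
[6] create(b) — b=0 (map F...............)
[7] append(b, 3) — b=0,1,2,3 (map FFFF............)
[8] truncate(b, 2) — b=0,1 (map FF..............)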